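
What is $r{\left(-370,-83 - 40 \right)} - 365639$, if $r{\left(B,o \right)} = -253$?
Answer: $-365892$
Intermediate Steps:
$r{\left(-370,-83 - 40 \right)} - 365639 = -253 - 365639 = -365892$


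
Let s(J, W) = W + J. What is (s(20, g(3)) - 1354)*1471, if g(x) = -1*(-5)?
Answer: -1954959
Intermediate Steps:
g(x) = 5
s(J, W) = J + W
(s(20, g(3)) - 1354)*1471 = ((20 + 5) - 1354)*1471 = (25 - 1354)*1471 = -1329*1471 = -1954959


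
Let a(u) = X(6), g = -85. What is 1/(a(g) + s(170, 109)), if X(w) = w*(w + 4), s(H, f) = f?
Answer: 1/169 ≈ 0.0059172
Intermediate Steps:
X(w) = w*(4 + w)
a(u) = 60 (a(u) = 6*(4 + 6) = 6*10 = 60)
1/(a(g) + s(170, 109)) = 1/(60 + 109) = 1/169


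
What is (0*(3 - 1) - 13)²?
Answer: 169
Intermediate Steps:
(0*(3 - 1) - 13)² = (0*2 - 13)² = (0 - 13)² = (-13)² = 169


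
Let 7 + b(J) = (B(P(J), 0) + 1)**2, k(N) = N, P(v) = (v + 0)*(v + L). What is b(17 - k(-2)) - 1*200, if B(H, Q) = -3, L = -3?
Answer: -203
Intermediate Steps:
P(v) = v*(-3 + v) (P(v) = (v + 0)*(v - 3) = v*(-3 + v))
b(J) = -3 (b(J) = -7 + (-3 + 1)**2 = -7 + (-2)**2 = -7 + 4 = -3)
b(17 - k(-2)) - 1*200 = -3 - 1*200 = -3 - 200 = -203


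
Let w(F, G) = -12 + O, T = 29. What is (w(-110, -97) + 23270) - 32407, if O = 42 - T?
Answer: -9136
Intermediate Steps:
O = 13 (O = 42 - 1*29 = 42 - 29 = 13)
w(F, G) = 1 (w(F, G) = -12 + 13 = 1)
(w(-110, -97) + 23270) - 32407 = (1 + 23270) - 32407 = 23271 - 32407 = -9136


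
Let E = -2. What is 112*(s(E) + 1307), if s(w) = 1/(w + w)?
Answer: 146356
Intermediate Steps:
s(w) = 1/(2*w)
112*(s(E) + 1307) = 112*((1/2)/(-2) + 1307) = 112*((1/2)*(-1/2) + 1307) = 112*(-1/4 + 1307) = 112*(5227/4) = 146356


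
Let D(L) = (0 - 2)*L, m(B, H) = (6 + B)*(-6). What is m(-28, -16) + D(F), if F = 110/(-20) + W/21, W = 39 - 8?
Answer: 2941/21 ≈ 140.05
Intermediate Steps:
W = 31
F = -169/42 (F = 110/(-20) + 31/21 = 110*(-1/20) + 31*(1/21) = -11/2 + 31/21 = -169/42 ≈ -4.0238)
m(B, H) = -36 - 6*B
D(L) = -2*L
m(-28, -16) + D(F) = (-36 - 6*(-28)) - 2*(-169/42) = (-36 + 168) + 169/21 = 132 + 169/21 = 2941/21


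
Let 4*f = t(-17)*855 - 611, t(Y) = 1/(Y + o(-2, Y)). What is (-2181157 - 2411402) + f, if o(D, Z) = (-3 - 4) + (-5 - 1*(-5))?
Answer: -146967061/32 ≈ -4.5927e+6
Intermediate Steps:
o(D, Z) = -7 (o(D, Z) = -7 + (-5 + 5) = -7 + 0 = -7)
t(Y) = 1/(-7 + Y) (t(Y) = 1/(Y - 7) = 1/(-7 + Y))
f = -5173/32 (f = (855/(-7 - 17) - 611)/4 = (855/(-24) - 611)/4 = (-1/24*855 - 611)/4 = (-285/8 - 611)/4 = (¼)*(-5173/8) = -5173/32 ≈ -161.66)
(-2181157 - 2411402) + f = (-2181157 - 2411402) - 5173/32 = -4592559 - 5173/32 = -146967061/32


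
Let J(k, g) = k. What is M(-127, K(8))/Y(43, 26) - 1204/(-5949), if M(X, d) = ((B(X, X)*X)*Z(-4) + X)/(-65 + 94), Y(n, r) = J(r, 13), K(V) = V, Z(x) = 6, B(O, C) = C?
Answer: 575860819/4485546 ≈ 128.38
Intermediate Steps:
Y(n, r) = r
M(X, d) = X/29 + 6*X**2/29 (M(X, d) = ((X*X)*6 + X)/(-65 + 94) = (X**2*6 + X)/29 = (6*X**2 + X)*(1/29) = (X + 6*X**2)*(1/29) = X/29 + 6*X**2/29)
M(-127, K(8))/Y(43, 26) - 1204/(-5949) = ((1/29)*(-127)*(1 + 6*(-127)))/26 - 1204/(-5949) = ((1/29)*(-127)*(1 - 762))*(1/26) - 1204*(-1/5949) = ((1/29)*(-127)*(-761))*(1/26) + 1204/5949 = (96647/29)*(1/26) + 1204/5949 = 96647/754 + 1204/5949 = 575860819/4485546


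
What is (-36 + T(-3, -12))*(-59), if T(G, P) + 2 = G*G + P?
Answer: 2419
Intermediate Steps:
T(G, P) = -2 + P + G² (T(G, P) = -2 + (G*G + P) = -2 + (G² + P) = -2 + (P + G²) = -2 + P + G²)
(-36 + T(-3, -12))*(-59) = (-36 + (-2 - 12 + (-3)²))*(-59) = (-36 + (-2 - 12 + 9))*(-59) = (-36 - 5)*(-59) = -41*(-59) = 2419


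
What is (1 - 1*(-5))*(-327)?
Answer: -1962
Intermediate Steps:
(1 - 1*(-5))*(-327) = (1 + 5)*(-327) = 6*(-327) = -1962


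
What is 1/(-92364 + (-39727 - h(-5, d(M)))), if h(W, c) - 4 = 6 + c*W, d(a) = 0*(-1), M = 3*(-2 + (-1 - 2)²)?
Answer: -1/132101 ≈ -7.5700e-6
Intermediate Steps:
M = 21 (M = 3*(-2 + (-3)²) = 3*(-2 + 9) = 3*7 = 21)
d(a) = 0
h(W, c) = 10 + W*c (h(W, c) = 4 + (6 + c*W) = 4 + (6 + W*c) = 10 + W*c)
1/(-92364 + (-39727 - h(-5, d(M)))) = 1/(-92364 + (-39727 - (10 - 5*0))) = 1/(-92364 + (-39727 - (10 + 0))) = 1/(-92364 + (-39727 - 1*10)) = 1/(-92364 + (-39727 - 10)) = 1/(-92364 - 39737) = 1/(-132101) = -1/132101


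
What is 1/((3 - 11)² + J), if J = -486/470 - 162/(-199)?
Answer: 46765/2982673 ≈ 0.015679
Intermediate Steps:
J = -10287/46765 (J = -486*1/470 - 162*(-1/199) = -243/235 + 162/199 = -10287/46765 ≈ -0.21997)
1/((3 - 11)² + J) = 1/((3 - 11)² - 10287/46765) = 1/((-8)² - 10287/46765) = 1/(64 - 10287/46765) = 1/(2982673/46765) = 46765/2982673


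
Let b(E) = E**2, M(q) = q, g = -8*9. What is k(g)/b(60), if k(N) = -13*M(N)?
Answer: 13/50 ≈ 0.26000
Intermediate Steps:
g = -72
k(N) = -13*N
k(g)/b(60) = (-13*(-72))/(60**2) = 936/3600 = 936*(1/3600) = 13/50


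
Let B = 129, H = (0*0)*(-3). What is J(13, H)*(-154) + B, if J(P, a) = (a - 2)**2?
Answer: -487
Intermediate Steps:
H = 0 (H = 0*(-3) = 0)
J(P, a) = (-2 + a)**2
J(13, H)*(-154) + B = (-2 + 0)**2*(-154) + 129 = (-2)**2*(-154) + 129 = 4*(-154) + 129 = -616 + 129 = -487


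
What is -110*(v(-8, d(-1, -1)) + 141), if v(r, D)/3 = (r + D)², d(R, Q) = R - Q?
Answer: -36630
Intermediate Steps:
v(r, D) = 3*(D + r)² (v(r, D) = 3*(r + D)² = 3*(D + r)²)
-110*(v(-8, d(-1, -1)) + 141) = -110*(3*((-1 - 1*(-1)) - 8)² + 141) = -110*(3*((-1 + 1) - 8)² + 141) = -110*(3*(0 - 8)² + 141) = -110*(3*(-8)² + 141) = -110*(3*64 + 141) = -110*(192 + 141) = -110*333 = -36630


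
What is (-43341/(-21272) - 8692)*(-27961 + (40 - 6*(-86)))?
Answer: 5065893258615/21272 ≈ 2.3815e+8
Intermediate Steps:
(-43341/(-21272) - 8692)*(-27961 + (40 - 6*(-86))) = (-43341*(-1/21272) - 8692)*(-27961 + (40 + 516)) = (43341/21272 - 8692)*(-27961 + 556) = -184852883/21272*(-27405) = 5065893258615/21272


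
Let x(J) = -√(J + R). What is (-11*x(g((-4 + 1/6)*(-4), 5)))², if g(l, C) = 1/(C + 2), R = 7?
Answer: 6050/7 ≈ 864.29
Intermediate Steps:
g(l, C) = 1/(2 + C)
x(J) = -√(7 + J) (x(J) = -√(J + 7) = -√(7 + J))
(-11*x(g((-4 + 1/6)*(-4), 5)))² = (-(-11)*√(7 + 1/(2 + 5)))² = (-(-11)*√(7 + 1/7))² = (-(-11)*√(7 + ⅐))² = (-(-11)*√(50/7))² = (-(-11)*5*√14/7)² = (-(-55)*√14/7)² = (55*√14/7)² = 6050/7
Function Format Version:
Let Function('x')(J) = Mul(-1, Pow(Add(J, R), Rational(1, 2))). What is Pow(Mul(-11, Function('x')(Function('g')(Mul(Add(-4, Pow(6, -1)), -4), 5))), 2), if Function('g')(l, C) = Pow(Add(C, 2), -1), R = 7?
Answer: Rational(6050, 7) ≈ 864.29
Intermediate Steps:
Function('g')(l, C) = Pow(Add(2, C), -1)
Function('x')(J) = Mul(-1, Pow(Add(7, J), Rational(1, 2))) (Function('x')(J) = Mul(-1, Pow(Add(J, 7), Rational(1, 2))) = Mul(-1, Pow(Add(7, J), Rational(1, 2))))
Pow(Mul(-11, Function('x')(Function('g')(Mul(Add(-4, Pow(6, -1)), -4), 5))), 2) = Pow(Mul(-11, Mul(-1, Pow(Add(7, Pow(Add(2, 5), -1)), Rational(1, 2)))), 2) = Pow(Mul(-11, Mul(-1, Pow(Add(7, Pow(7, -1)), Rational(1, 2)))), 2) = Pow(Mul(-11, Mul(-1, Pow(Add(7, Rational(1, 7)), Rational(1, 2)))), 2) = Pow(Mul(-11, Mul(-1, Pow(Rational(50, 7), Rational(1, 2)))), 2) = Pow(Mul(-11, Mul(-1, Mul(Rational(5, 7), Pow(14, Rational(1, 2))))), 2) = Pow(Mul(-11, Mul(Rational(-5, 7), Pow(14, Rational(1, 2)))), 2) = Pow(Mul(Rational(55, 7), Pow(14, Rational(1, 2))), 2) = Rational(6050, 7)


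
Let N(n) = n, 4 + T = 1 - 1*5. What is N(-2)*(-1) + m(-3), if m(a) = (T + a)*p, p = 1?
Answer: -9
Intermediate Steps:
T = -8 (T = -4 + (1 - 1*5) = -4 + (1 - 5) = -4 - 4 = -8)
m(a) = -8 + a (m(a) = (-8 + a)*1 = -8 + a)
N(-2)*(-1) + m(-3) = -2*(-1) + (-8 - 3) = 2 - 11 = -9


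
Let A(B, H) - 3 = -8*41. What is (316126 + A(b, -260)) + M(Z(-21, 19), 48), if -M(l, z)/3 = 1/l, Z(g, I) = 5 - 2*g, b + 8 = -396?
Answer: 14842644/47 ≈ 3.1580e+5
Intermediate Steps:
b = -404 (b = -8 - 396 = -404)
A(B, H) = -325 (A(B, H) = 3 - 8*41 = 3 - 328 = -325)
M(l, z) = -3/l
(316126 + A(b, -260)) + M(Z(-21, 19), 48) = (316126 - 325) - 3/(5 - 2*(-21)) = 315801 - 3/(5 + 42) = 315801 - 3/47 = 14842644/47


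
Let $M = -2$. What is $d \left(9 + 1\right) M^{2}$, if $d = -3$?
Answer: $-120$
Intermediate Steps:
$d \left(9 + 1\right) M^{2} = - 3 \left(9 + 1\right) \left(-2\right)^{2} = \left(-3\right) 10 \cdot 4 = \left(-30\right) 4 = -120$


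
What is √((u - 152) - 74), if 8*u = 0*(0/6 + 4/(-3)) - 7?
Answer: 11*I*√30/4 ≈ 15.062*I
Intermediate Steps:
u = -7/8 (u = (0*(0/6 + 4/(-3)) - 7)/8 = (0*(0*(⅙) + 4*(-⅓)) - 7)/8 = (0*(0 - 4/3) - 7)/8 = (0*(-4/3) - 7)/8 = (0 - 7)/8 = (⅛)*(-7) = -7/8 ≈ -0.87500)
√((u - 152) - 74) = √((-7/8 - 152) - 74) = √(-1223/8 - 74) = √(-1815/8) = 11*I*√30/4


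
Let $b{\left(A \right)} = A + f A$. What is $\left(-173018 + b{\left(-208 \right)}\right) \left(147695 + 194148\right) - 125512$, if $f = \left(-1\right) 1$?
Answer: $-59145117686$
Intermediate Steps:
$f = -1$
$b{\left(A \right)} = 0$ ($b{\left(A \right)} = A - A = 0$)
$\left(-173018 + b{\left(-208 \right)}\right) \left(147695 + 194148\right) - 125512 = \left(-173018 + 0\right) \left(147695 + 194148\right) - 125512 = \left(-173018\right) 341843 - 125512 = -59144992174 - 125512 = -59145117686$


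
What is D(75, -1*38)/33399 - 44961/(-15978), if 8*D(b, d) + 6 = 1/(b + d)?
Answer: 74080931801/26326694952 ≈ 2.8139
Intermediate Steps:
D(b, d) = -¾ + 1/(8*(b + d))
D(75, -1*38)/33399 - 44961/(-15978) = ((1 - 6*75 - (-6)*38)/(8*(75 - 1*38)))/33399 - 44961/(-15978) = ((1 - 450 - 6*(-38))/(8*(75 - 38)))*(1/33399) - 44961*(-1/15978) = ((⅛)*(1 - 450 + 228)/37)*(1/33399) + 14987/5326 = ((⅛)*(1/37)*(-221))*(1/33399) + 14987/5326 = -221/296*1/33399 + 14987/5326 = -221/9886104 + 14987/5326 = 74080931801/26326694952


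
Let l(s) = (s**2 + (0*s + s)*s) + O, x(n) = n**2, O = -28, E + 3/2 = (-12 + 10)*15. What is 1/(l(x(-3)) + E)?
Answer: 2/205 ≈ 0.0097561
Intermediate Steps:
E = -63/2 (E = -3/2 + (-12 + 10)*15 = -3/2 - 2*15 = -3/2 - 30 = -63/2 ≈ -31.500)
l(s) = -28 + 2*s**2 (l(s) = (s**2 + (0*s + s)*s) - 28 = (s**2 + (0 + s)*s) - 28 = (s**2 + s*s) - 28 = (s**2 + s**2) - 28 = 2*s**2 - 28 = -28 + 2*s**2)
1/(l(x(-3)) + E) = 1/((-28 + 2*((-3)**2)**2) - 63/2) = 1/((-28 + 2*9**2) - 63/2) = 1/((-28 + 2*81) - 63/2) = 1/((-28 + 162) - 63/2) = 1/(134 - 63/2) = 1/(205/2) = 2/205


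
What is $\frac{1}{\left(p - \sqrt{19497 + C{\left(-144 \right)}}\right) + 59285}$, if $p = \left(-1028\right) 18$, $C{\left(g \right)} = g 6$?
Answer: $\frac{40781}{1663071328} + \frac{\sqrt{18633}}{1663071328} \approx 2.4604 \cdot 10^{-5}$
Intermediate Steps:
$C{\left(g \right)} = 6 g$
$p = -18504$
$\frac{1}{\left(p - \sqrt{19497 + C{\left(-144 \right)}}\right) + 59285} = \frac{1}{\left(-18504 - \sqrt{19497 + 6 \left(-144\right)}\right) + 59285} = \frac{1}{\left(-18504 - \sqrt{19497 - 864}\right) + 59285} = \frac{1}{\left(-18504 - \sqrt{18633}\right) + 59285} = \frac{1}{40781 - \sqrt{18633}}$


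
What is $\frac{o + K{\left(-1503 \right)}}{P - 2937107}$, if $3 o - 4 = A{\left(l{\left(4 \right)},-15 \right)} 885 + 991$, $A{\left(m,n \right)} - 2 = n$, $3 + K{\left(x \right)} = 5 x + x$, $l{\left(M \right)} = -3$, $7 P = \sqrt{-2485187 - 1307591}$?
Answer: $\frac{5407440144239}{1268109848207337} + \frac{263011 i \sqrt{3792778}}{1268109848207337} \approx 0.0042642 + 4.0392 \cdot 10^{-7} i$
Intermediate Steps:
$P = \frac{i \sqrt{3792778}}{7}$ ($P = \frac{\sqrt{-2485187 - 1307591}}{7} = \frac{\sqrt{-3792778}}{7} = \frac{i \sqrt{3792778}}{7} \approx 278.21 i$)
$K{\left(x \right)} = -3 + 6 x$ ($K{\left(x \right)} = -3 + \left(5 x + x\right) = -3 + 6 x$)
$A{\left(m,n \right)} = 2 + n$
$o = - \frac{10510}{3}$ ($o = \frac{4}{3} + \frac{\left(2 - 15\right) 885 + 991}{3} = \frac{4}{3} + \frac{\left(-13\right) 885 + 991}{3} = \frac{4}{3} + \frac{-11505 + 991}{3} = \frac{4}{3} + \frac{1}{3} \left(-10514\right) = \frac{4}{3} - \frac{10514}{3} = - \frac{10510}{3} \approx -3503.3$)
$\frac{o + K{\left(-1503 \right)}}{P - 2937107} = \frac{- \frac{10510}{3} + \left(-3 + 6 \left(-1503\right)\right)}{\frac{i \sqrt{3792778}}{7} - 2937107} = \frac{- \frac{10510}{3} - 9021}{-2937107 + \frac{i \sqrt{3792778}}{7}} = - \frac{37573}{3 \left(-2937107 + \frac{i \sqrt{3792778}}{7}\right)}$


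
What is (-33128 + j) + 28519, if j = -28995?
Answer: -33604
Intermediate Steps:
(-33128 + j) + 28519 = (-33128 - 28995) + 28519 = -62123 + 28519 = -33604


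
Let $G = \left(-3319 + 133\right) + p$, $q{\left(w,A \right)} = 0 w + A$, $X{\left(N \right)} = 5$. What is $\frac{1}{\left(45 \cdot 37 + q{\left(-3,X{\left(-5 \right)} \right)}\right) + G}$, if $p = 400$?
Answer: $- \frac{1}{1116} \approx -0.00089606$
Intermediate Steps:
$q{\left(w,A \right)} = A$ ($q{\left(w,A \right)} = 0 + A = A$)
$G = -2786$ ($G = \left(-3319 + 133\right) + 400 = -3186 + 400 = -2786$)
$\frac{1}{\left(45 \cdot 37 + q{\left(-3,X{\left(-5 \right)} \right)}\right) + G} = \frac{1}{\left(45 \cdot 37 + 5\right) - 2786} = \frac{1}{\left(1665 + 5\right) - 2786} = \frac{1}{1670 - 2786} = \frac{1}{-1116} = - \frac{1}{1116}$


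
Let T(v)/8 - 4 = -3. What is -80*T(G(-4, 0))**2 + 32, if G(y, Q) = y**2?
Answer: -5088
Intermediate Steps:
T(v) = 8 (T(v) = 32 + 8*(-3) = 32 - 24 = 8)
-80*T(G(-4, 0))**2 + 32 = -80*8**2 + 32 = -80*64 + 32 = -5120 + 32 = -5088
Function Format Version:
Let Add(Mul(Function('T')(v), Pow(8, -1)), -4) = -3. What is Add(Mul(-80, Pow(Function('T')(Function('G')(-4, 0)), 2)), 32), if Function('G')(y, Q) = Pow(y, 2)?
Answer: -5088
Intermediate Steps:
Function('T')(v) = 8 (Function('T')(v) = Add(32, Mul(8, -3)) = Add(32, -24) = 8)
Add(Mul(-80, Pow(Function('T')(Function('G')(-4, 0)), 2)), 32) = Add(Mul(-80, Pow(8, 2)), 32) = Add(Mul(-80, 64), 32) = Add(-5120, 32) = -5088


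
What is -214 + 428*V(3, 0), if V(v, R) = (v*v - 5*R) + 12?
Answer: 8774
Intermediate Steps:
V(v, R) = 12 + v² - 5*R (V(v, R) = (v² - 5*R) + 12 = 12 + v² - 5*R)
-214 + 428*V(3, 0) = -214 + 428*(12 + 3² - 5*0) = -214 + 428*(12 + 9 + 0) = -214 + 428*21 = -214 + 8988 = 8774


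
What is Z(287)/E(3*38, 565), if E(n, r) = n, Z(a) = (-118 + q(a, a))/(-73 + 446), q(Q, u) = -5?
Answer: -41/14174 ≈ -0.0028926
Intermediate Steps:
Z(a) = -123/373 (Z(a) = (-118 - 5)/(-73 + 446) = -123/373)
Z(287)/E(3*38, 565) = -123/(373*(3*38)) = -123/373/114 = -123/373*1/114 = -41/14174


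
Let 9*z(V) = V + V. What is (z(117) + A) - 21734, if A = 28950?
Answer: 7242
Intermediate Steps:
z(V) = 2*V/9 (z(V) = (V + V)/9 = (2*V)/9 = 2*V/9)
(z(117) + A) - 21734 = ((2/9)*117 + 28950) - 21734 = (26 + 28950) - 21734 = 28976 - 21734 = 7242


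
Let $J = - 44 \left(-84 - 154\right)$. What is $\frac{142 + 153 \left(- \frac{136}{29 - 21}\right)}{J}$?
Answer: $- \frac{2459}{10472} \approx -0.23482$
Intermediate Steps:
$J = 10472$ ($J = \left(-44\right) \left(-238\right) = 10472$)
$\frac{142 + 153 \left(- \frac{136}{29 - 21}\right)}{J} = \frac{142 + 153 \left(- \frac{136}{29 - 21}\right)}{10472} = \left(142 + 153 \left(- \frac{136}{8}\right)\right) \frac{1}{10472} = \left(142 + 153 \left(\left(-136\right) \frac{1}{8}\right)\right) \frac{1}{10472} = \left(142 + 153 \left(-17\right)\right) \frac{1}{10472} = \left(142 - 2601\right) \frac{1}{10472} = \left(-2459\right) \frac{1}{10472} = - \frac{2459}{10472}$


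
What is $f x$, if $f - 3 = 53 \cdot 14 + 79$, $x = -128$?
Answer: $-105472$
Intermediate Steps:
$f = 824$ ($f = 3 + \left(53 \cdot 14 + 79\right) = 3 + \left(742 + 79\right) = 3 + 821 = 824$)
$f x = 824 \left(-128\right) = -105472$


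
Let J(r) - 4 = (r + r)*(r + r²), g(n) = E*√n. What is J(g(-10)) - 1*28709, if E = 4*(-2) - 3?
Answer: -31125 + 26620*I*√10 ≈ -31125.0 + 84180.0*I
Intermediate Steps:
E = -11 (E = -8 - 3 = -11)
g(n) = -11*√n
J(r) = 4 + 2*r*(r + r²) (J(r) = 4 + (r + r)*(r + r²) = 4 + (2*r)*(r + r²) = 4 + 2*r*(r + r²))
J(g(-10)) - 1*28709 = (4 + 2*(-11*I*√10)² + 2*(-11*I*√10)³) - 1*28709 = (4 + 2*(-11*I*√10)² + 2*(-11*I*√10)³) - 28709 = (4 + 2*(-1210) + 2*(13310*I*√10)) - 28709 = (4 - 2420 + 26620*I*√10) - 28709 = (-2416 + 26620*I*√10) - 28709 = -31125 + 26620*I*√10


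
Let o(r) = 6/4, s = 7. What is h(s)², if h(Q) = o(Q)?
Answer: 9/4 ≈ 2.2500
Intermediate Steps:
o(r) = 3/2 (o(r) = 6*(¼) = 3/2)
h(Q) = 3/2
h(s)² = (3/2)² = 9/4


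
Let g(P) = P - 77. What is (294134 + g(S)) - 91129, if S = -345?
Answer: 202583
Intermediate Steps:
g(P) = -77 + P
(294134 + g(S)) - 91129 = (294134 + (-77 - 345)) - 91129 = (294134 - 422) - 91129 = 293712 - 91129 = 202583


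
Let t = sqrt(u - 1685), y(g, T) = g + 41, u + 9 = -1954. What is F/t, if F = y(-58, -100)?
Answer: 17*I*sqrt(57)/456 ≈ 0.28146*I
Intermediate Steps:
u = -1963 (u = -9 - 1954 = -1963)
y(g, T) = 41 + g
F = -17 (F = 41 - 58 = -17)
t = 8*I*sqrt(57) (t = sqrt(-1963 - 1685) = sqrt(-3648) = 8*I*sqrt(57) ≈ 60.399*I)
F/t = -17*(-I*sqrt(57)/456) = -(-17)*I*sqrt(57)/456 = 17*I*sqrt(57)/456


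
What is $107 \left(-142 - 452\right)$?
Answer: $-63558$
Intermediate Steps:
$107 \left(-142 - 452\right) = 107 \left(-594\right) = -63558$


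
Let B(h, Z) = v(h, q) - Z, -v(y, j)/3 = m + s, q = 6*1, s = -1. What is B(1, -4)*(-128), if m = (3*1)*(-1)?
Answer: -2048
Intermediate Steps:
m = -3 (m = 3*(-1) = -3)
q = 6
v(y, j) = 12 (v(y, j) = -3*(-3 - 1) = -3*(-4) = 12)
B(h, Z) = 12 - Z
B(1, -4)*(-128) = (12 - 1*(-4))*(-128) = (12 + 4)*(-128) = 16*(-128) = -2048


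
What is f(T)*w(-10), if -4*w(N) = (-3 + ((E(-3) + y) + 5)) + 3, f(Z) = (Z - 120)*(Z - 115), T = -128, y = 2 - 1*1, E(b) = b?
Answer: -45198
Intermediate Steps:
y = 1 (y = 2 - 1 = 1)
f(Z) = (-120 + Z)*(-115 + Z)
w(N) = -¾ (w(N) = -((-3 + ((-3 + 1) + 5)) + 3)/4 = -((-3 + (-2 + 5)) + 3)/4 = -((-3 + 3) + 3)/4 = -(0 + 3)/4 = -¼*3 = -¾)
f(T)*w(-10) = (13800 + (-128)² - 235*(-128))*(-¾) = (13800 + 16384 + 30080)*(-¾) = 60264*(-¾) = -45198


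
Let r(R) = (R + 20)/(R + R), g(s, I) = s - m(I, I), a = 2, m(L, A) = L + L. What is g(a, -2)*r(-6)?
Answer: -7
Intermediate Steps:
m(L, A) = 2*L
g(s, I) = s - 2*I
r(R) = (20 + R)/(2*R) (r(R) = (20 + R)/((2*R)) = (20 + R)*(1/(2*R)) = (20 + R)/(2*R))
g(a, -2)*r(-6) = (2 - 2*(-2))*((1/2)*(20 - 6)/(-6)) = (2 + 4)*((1/2)*(-1/6)*14) = 6*(-7/6) = -7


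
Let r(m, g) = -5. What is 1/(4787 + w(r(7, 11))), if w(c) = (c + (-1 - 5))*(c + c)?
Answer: 1/4897 ≈ 0.00020421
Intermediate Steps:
w(c) = 2*c*(-6 + c) (w(c) = (c - 6)*(2*c) = (-6 + c)*(2*c) = 2*c*(-6 + c))
1/(4787 + w(r(7, 11))) = 1/(4787 + 2*(-5)*(-6 - 5)) = 1/(4787 + 2*(-5)*(-11)) = 1/(4787 + 110) = 1/4897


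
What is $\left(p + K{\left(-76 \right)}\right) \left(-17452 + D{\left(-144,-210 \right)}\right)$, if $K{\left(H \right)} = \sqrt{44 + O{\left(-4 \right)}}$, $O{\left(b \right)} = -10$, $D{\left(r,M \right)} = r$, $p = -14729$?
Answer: $259171484 - 17596 \sqrt{34} \approx 2.5907 \cdot 10^{8}$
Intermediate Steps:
$K{\left(H \right)} = \sqrt{34}$ ($K{\left(H \right)} = \sqrt{44 - 10} = \sqrt{34}$)
$\left(p + K{\left(-76 \right)}\right) \left(-17452 + D{\left(-144,-210 \right)}\right) = \left(-14729 + \sqrt{34}\right) \left(-17452 - 144\right) = \left(-14729 + \sqrt{34}\right) \left(-17596\right) = 259171484 - 17596 \sqrt{34}$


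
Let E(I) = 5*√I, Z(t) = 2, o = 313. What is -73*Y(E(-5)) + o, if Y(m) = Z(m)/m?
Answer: 313 + 146*I*√5/25 ≈ 313.0 + 13.059*I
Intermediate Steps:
Y(m) = 2/m
-73*Y(E(-5)) + o = -146/(5*√(-5)) + 313 = -146/(5*(I*√5)) + 313 = -146/(5*I*√5) + 313 = -146*(-I*√5/25) + 313 = -(-146)*I*√5/25 + 313 = 146*I*√5/25 + 313 = 313 + 146*I*√5/25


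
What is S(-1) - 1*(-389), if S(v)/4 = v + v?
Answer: 381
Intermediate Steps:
S(v) = 8*v (S(v) = 4*(v + v) = 4*(2*v) = 8*v)
S(-1) - 1*(-389) = 8*(-1) - 1*(-389) = -8 + 389 = 381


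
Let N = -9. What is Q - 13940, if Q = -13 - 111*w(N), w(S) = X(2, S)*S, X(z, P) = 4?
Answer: -9957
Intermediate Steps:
w(S) = 4*S
Q = 3983 (Q = -13 - 444*(-9) = -13 - 111*(-36) = -13 + 3996 = 3983)
Q - 13940 = 3983 - 13940 = -9957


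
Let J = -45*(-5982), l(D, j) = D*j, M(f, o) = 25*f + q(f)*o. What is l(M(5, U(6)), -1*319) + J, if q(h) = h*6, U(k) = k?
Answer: 171895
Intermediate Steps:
q(h) = 6*h
M(f, o) = 25*f + 6*f*o (M(f, o) = 25*f + (6*f)*o = 25*f + 6*f*o)
J = 269190
l(M(5, U(6)), -1*319) + J = (5*(25 + 6*6))*(-1*319) + 269190 = (5*(25 + 36))*(-319) + 269190 = (5*61)*(-319) + 269190 = 305*(-319) + 269190 = -97295 + 269190 = 171895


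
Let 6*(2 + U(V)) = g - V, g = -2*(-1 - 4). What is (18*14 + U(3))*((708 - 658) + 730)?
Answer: 195910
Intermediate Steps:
g = 10 (g = -2*(-5) = 10)
U(V) = -⅓ - V/6 (U(V) = -2 + (10 - V)/6 = -2 + (5/3 - V/6) = -⅓ - V/6)
(18*14 + U(3))*((708 - 658) + 730) = (18*14 + (-⅓ - ⅙*3))*((708 - 658) + 730) = (252 + (-⅓ - ½))*(50 + 730) = (252 - ⅚)*780 = (1507/6)*780 = 195910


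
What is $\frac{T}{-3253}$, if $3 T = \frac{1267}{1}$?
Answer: $- \frac{1267}{9759} \approx -0.12983$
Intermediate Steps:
$T = \frac{1267}{3}$ ($T = \frac{1267 \cdot 1^{-1}}{3} = \frac{1267 \cdot 1}{3} = \frac{1}{3} \cdot 1267 = \frac{1267}{3} \approx 422.33$)
$\frac{T}{-3253} = \frac{1267}{3 \left(-3253\right)} = \frac{1267}{3} \left(- \frac{1}{3253}\right) = - \frac{1267}{9759}$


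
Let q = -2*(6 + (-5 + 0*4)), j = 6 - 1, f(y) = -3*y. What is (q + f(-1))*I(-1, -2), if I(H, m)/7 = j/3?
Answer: 35/3 ≈ 11.667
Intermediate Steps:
j = 5
I(H, m) = 35/3 (I(H, m) = 7*(5/3) = 35/3)
q = -2 (q = -2*(6 + (-5 + 0)) = -2*(6 - 5) = -2*1 = -2)
(q + f(-1))*I(-1, -2) = (-2 - 3*(-1))*(35/3) = (-2 + 3)*(35/3) = 1*(35/3) = 35/3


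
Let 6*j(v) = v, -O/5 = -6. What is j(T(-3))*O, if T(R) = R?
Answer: -15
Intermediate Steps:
O = 30 (O = -5*(-6) = 30)
j(v) = v/6
j(T(-3))*O = ((⅙)*(-3))*30 = -½*30 = -15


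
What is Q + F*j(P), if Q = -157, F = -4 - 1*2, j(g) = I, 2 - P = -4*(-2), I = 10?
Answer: -217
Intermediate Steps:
P = -6 (P = 2 - (-4)*(-2) = 2 - 1*8 = 2 - 8 = -6)
j(g) = 10
F = -6 (F = -4 - 2 = -6)
Q + F*j(P) = -157 - 6*10 = -157 - 60 = -217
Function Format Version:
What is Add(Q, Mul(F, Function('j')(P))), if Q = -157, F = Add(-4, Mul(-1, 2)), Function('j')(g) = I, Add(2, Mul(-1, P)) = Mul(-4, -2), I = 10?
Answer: -217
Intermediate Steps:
P = -6 (P = Add(2, Mul(-1, Mul(-4, -2))) = Add(2, Mul(-1, 8)) = Add(2, -8) = -6)
Function('j')(g) = 10
F = -6 (F = Add(-4, -2) = -6)
Add(Q, Mul(F, Function('j')(P))) = Add(-157, Mul(-6, 10)) = Add(-157, -60) = -217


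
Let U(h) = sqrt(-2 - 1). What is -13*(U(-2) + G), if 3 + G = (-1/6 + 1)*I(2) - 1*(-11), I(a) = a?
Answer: -377/3 - 13*I*sqrt(3) ≈ -125.67 - 22.517*I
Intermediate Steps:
U(h) = I*sqrt(3) (U(h) = sqrt(-3) = I*sqrt(3))
G = 29/3 (G = -3 + ((-1/6 + 1)*2 - 1*(-11)) = -3 + ((-1*1/6 + 1)*2 + 11) = -3 + ((-1/6 + 1)*2 + 11) = -3 + ((5/6)*2 + 11) = -3 + (5/3 + 11) = -3 + 38/3 = 29/3 ≈ 9.6667)
-13*(U(-2) + G) = -13*(I*sqrt(3) + 29/3) = -13*(29/3 + I*sqrt(3)) = -377/3 - 13*I*sqrt(3)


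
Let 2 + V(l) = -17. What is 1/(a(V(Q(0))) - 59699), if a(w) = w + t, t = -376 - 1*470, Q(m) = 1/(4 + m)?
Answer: -1/60564 ≈ -1.6511e-5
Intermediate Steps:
V(l) = -19 (V(l) = -2 - 17 = -19)
t = -846 (t = -376 - 470 = -846)
a(w) = -846 + w (a(w) = w - 846 = -846 + w)
1/(a(V(Q(0))) - 59699) = 1/((-846 - 19) - 59699) = 1/(-865 - 59699) = 1/(-60564) = -1/60564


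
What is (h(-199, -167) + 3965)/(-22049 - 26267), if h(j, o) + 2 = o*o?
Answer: -7963/12079 ≈ -0.65924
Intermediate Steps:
h(j, o) = -2 + o² (h(j, o) = -2 + o*o = -2 + o²)
(h(-199, -167) + 3965)/(-22049 - 26267) = ((-2 + (-167)²) + 3965)/(-22049 - 26267) = ((-2 + 27889) + 3965)/(-48316) = (27887 + 3965)*(-1/48316) = 31852*(-1/48316) = -7963/12079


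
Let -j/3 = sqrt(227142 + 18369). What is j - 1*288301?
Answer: -288301 - 27*sqrt(3031) ≈ -2.8979e+5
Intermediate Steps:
j = -27*sqrt(3031) (j = -3*sqrt(227142 + 18369) = -27*sqrt(3031) ≈ -1486.5)
j - 1*288301 = -27*sqrt(3031) - 1*288301 = -27*sqrt(3031) - 288301 = -288301 - 27*sqrt(3031)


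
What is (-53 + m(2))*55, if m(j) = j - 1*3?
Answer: -2970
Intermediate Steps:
m(j) = -3 + j (m(j) = j - 3 = -3 + j)
(-53 + m(2))*55 = (-53 + (-3 + 2))*55 = (-53 - 1)*55 = -54*55 = -2970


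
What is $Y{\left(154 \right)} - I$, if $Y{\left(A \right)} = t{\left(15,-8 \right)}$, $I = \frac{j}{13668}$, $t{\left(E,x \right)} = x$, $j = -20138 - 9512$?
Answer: $- \frac{39847}{6834} \approx -5.8307$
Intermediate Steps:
$j = -29650$
$I = - \frac{14825}{6834}$ ($I = - \frac{29650}{13668} = \left(-29650\right) \frac{1}{13668} = - \frac{14825}{6834} \approx -2.1693$)
$Y{\left(A \right)} = -8$
$Y{\left(154 \right)} - I = -8 - - \frac{14825}{6834} = -8 + \frac{14825}{6834} = - \frac{39847}{6834}$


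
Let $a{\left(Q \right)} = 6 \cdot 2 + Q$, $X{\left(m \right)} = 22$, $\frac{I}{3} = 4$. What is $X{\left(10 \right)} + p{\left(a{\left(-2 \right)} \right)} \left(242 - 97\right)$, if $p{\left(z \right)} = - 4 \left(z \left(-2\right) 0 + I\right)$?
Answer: $-6938$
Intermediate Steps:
$I = 12$ ($I = 3 \cdot 4 = 12$)
$a{\left(Q \right)} = 12 + Q$
$p{\left(z \right)} = -48$ ($p{\left(z \right)} = - 4 \left(z \left(-2\right) 0 + 12\right) = - 4 \left(- 2 z 0 + 12\right) = - 4 \left(0 + 12\right) = \left(-4\right) 12 = -48$)
$X{\left(10 \right)} + p{\left(a{\left(-2 \right)} \right)} \left(242 - 97\right) = 22 - 48 \left(242 - 97\right) = 22 - 6960 = -6938$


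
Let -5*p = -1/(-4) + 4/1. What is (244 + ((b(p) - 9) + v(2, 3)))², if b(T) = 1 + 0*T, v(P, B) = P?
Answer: 56644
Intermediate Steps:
p = -17/20 (p = -(-1/(-4) + 4/1)/5 = -(-1*(-¼) + 4*1)/5 = -(¼ + 4)/5 = -⅕*17/4 = -17/20 ≈ -0.85000)
b(T) = 1 (b(T) = 1 + 0 = 1)
(244 + ((b(p) - 9) + v(2, 3)))² = (244 + ((1 - 9) + 2))² = (244 + (-8 + 2))² = (244 - 6)² = 238² = 56644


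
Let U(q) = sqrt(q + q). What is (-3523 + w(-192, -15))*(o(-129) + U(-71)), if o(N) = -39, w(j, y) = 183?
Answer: 130260 - 3340*I*sqrt(142) ≈ 1.3026e+5 - 39801.0*I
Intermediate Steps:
U(q) = sqrt(2)*sqrt(q) (U(q) = sqrt(2*q) = sqrt(2)*sqrt(q))
(-3523 + w(-192, -15))*(o(-129) + U(-71)) = (-3523 + 183)*(-39 + sqrt(2)*sqrt(-71)) = -3340*(-39 + sqrt(2)*(I*sqrt(71))) = -3340*(-39 + I*sqrt(142)) = 130260 - 3340*I*sqrt(142)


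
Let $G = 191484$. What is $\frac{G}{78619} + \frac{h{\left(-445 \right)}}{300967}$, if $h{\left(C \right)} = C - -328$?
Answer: $\frac{57621166605}{23661724573} \approx 2.4352$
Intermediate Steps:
$h{\left(C \right)} = 328 + C$ ($h{\left(C \right)} = C + 328 = 328 + C$)
$\frac{G}{78619} + \frac{h{\left(-445 \right)}}{300967} = \frac{191484}{78619} + \frac{328 - 445}{300967} = 191484 \cdot \frac{1}{78619} - \frac{117}{300967} = \frac{191484}{78619} - \frac{117}{300967} = \frac{57621166605}{23661724573}$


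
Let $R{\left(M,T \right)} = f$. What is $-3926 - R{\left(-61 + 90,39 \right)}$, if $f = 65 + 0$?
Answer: $-3991$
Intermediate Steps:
$f = 65$
$R{\left(M,T \right)} = 65$
$-3926 - R{\left(-61 + 90,39 \right)} = -3926 - 65 = -3991$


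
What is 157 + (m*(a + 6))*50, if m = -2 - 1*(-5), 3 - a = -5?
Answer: 2257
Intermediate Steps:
a = 8 (a = 3 - 1*(-5) = 3 + 5 = 8)
m = 3 (m = -2 + 5 = 3)
157 + (m*(a + 6))*50 = 157 + (3*(8 + 6))*50 = 157 + (3*14)*50 = 157 + 42*50 = 157 + 2100 = 2257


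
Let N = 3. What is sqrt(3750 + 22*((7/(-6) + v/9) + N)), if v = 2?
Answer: sqrt(34157)/3 ≈ 61.605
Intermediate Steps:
sqrt(3750 + 22*((7/(-6) + v/9) + N)) = sqrt(3750 + 22*((7/(-6) + 2/9) + 3)) = sqrt(3750 + 22*((7*(-1/6) + 2*(1/9)) + 3)) = sqrt(3750 + 22*((-7/6 + 2/9) + 3)) = sqrt(3750 + 22*(-17/18 + 3)) = sqrt(3750 + 22*(37/18)) = sqrt(3750 + 407/9) = sqrt(34157/9) = sqrt(34157)/3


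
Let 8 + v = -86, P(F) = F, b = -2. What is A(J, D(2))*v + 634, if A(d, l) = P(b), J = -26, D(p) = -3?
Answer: 822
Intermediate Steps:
A(d, l) = -2
v = -94 (v = -8 - 86 = -94)
A(J, D(2))*v + 634 = -2*(-94) + 634 = 188 + 634 = 822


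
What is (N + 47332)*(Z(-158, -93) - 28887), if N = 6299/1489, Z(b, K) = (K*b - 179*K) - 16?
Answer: 171839131386/1489 ≈ 1.1541e+8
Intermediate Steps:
Z(b, K) = -16 - 179*K + K*b (Z(b, K) = (-179*K + K*b) - 16 = -16 - 179*K + K*b)
N = 6299/1489 (N = 6299*(1/1489) = 6299/1489 ≈ 4.2304)
(N + 47332)*(Z(-158, -93) - 28887) = (6299/1489 + 47332)*((-16 - 179*(-93) - 93*(-158)) - 28887) = 70483647*((-16 + 16647 + 14694) - 28887)/1489 = 70483647*(31325 - 28887)/1489 = (70483647/1489)*2438 = 171839131386/1489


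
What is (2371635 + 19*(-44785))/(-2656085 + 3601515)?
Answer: 152072/94543 ≈ 1.6085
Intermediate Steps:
(2371635 + 19*(-44785))/(-2656085 + 3601515) = (2371635 - 850915)/945430 = 1520720*(1/945430) = 152072/94543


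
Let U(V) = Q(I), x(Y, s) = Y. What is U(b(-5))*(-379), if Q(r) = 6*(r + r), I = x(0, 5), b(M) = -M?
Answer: 0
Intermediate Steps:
I = 0
Q(r) = 12*r (Q(r) = 6*(2*r) = 12*r)
U(V) = 0 (U(V) = 12*0 = 0)
U(b(-5))*(-379) = 0*(-379) = 0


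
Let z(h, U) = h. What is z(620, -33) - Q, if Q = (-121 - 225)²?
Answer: -119096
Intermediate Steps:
Q = 119716 (Q = (-346)² = 119716)
z(620, -33) - Q = 620 - 1*119716 = 620 - 119716 = -119096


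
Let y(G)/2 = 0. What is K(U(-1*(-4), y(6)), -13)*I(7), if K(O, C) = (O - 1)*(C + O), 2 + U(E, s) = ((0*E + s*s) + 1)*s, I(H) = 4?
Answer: 180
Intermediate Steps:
y(G) = 0 (y(G) = 2*0 = 0)
U(E, s) = -2 + s*(1 + s²) (U(E, s) = -2 + ((0*E + s*s) + 1)*s = -2 + ((0 + s²) + 1)*s = -2 + (s² + 1)*s = -2 + (1 + s²)*s = -2 + s*(1 + s²))
K(O, C) = (-1 + O)*(C + O)
K(U(-1*(-4), y(6)), -13)*I(7) = ((-2 + 0 + 0³)² - 1*(-13) - (-2 + 0 + 0³) - 13*(-2 + 0 + 0³))*4 = ((-2 + 0 + 0)² + 13 - (-2 + 0 + 0) - 13*(-2 + 0 + 0))*4 = ((-2)² + 13 - 1*(-2) - 13*(-2))*4 = (4 + 13 + 2 + 26)*4 = 45*4 = 180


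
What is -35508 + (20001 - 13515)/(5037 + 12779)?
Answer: -316302021/8908 ≈ -35508.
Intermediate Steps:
-35508 + (20001 - 13515)/(5037 + 12779) = -35508 + 6486/17816 = -35508 + 6486*(1/17816) = -35508 + 3243/8908 = -316302021/8908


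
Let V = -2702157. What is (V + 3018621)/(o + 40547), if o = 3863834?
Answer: 316464/3904381 ≈ 0.081054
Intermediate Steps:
(V + 3018621)/(o + 40547) = (-2702157 + 3018621)/(3863834 + 40547) = 316464/3904381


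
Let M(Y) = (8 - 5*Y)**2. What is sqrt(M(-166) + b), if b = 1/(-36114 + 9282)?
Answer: sqrt(31599058658739)/6708 ≈ 838.00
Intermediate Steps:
b = -1/26832 (b = 1/(-26832) = -1/26832 ≈ -3.7269e-5)
sqrt(M(-166) + b) = sqrt((-8 + 5*(-166))**2 - 1/26832) = sqrt((-8 - 830)**2 - 1/26832) = sqrt((-838)**2 - 1/26832) = sqrt(702244 - 1/26832) = sqrt(18842611007/26832) = sqrt(31599058658739)/6708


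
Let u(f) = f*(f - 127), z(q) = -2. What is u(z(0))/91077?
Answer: 86/30359 ≈ 0.0028328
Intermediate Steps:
u(f) = f*(-127 + f)
u(z(0))/91077 = -2*(-127 - 2)/91077 = -2*(-129)*(1/91077) = 258*(1/91077) = 86/30359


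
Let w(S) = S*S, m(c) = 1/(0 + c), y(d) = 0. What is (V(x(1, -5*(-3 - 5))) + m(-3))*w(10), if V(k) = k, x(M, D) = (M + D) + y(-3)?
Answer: 12200/3 ≈ 4066.7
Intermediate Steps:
m(c) = 1/c
x(M, D) = D + M (x(M, D) = (M + D) + 0 = (D + M) + 0 = D + M)
w(S) = S²
(V(x(1, -5*(-3 - 5))) + m(-3))*w(10) = ((-5*(-3 - 5) + 1) + 1/(-3))*10² = ((-5*(-8) + 1) - ⅓)*100 = ((40 + 1) - ⅓)*100 = (41 - ⅓)*100 = (122/3)*100 = 12200/3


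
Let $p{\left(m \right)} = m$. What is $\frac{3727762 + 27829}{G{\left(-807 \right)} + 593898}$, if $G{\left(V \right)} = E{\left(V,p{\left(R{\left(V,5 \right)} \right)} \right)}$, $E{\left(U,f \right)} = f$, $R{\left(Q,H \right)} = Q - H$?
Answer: $\frac{3755591}{593086} \approx 6.3323$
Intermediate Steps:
$G{\left(V \right)} = -5 + V$ ($G{\left(V \right)} = V - 5 = -5 + V$)
$\frac{3727762 + 27829}{G{\left(-807 \right)} + 593898} = \frac{3727762 + 27829}{\left(-5 - 807\right) + 593898} = \frac{3755591}{-812 + 593898} = \frac{3755591}{593086}$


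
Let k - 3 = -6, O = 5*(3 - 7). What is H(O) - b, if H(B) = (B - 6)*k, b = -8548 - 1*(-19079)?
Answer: -10453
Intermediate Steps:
O = -20 (O = 5*(-4) = -20)
k = -3 (k = 3 - 6 = -3)
b = 10531 (b = -8548 + 19079 = 10531)
H(B) = 18 - 3*B (H(B) = (B - 6)*(-3) = (-6 + B)*(-3) = 18 - 3*B)
H(O) - b = (18 - 3*(-20)) - 1*10531 = (18 + 60) - 10531 = 78 - 10531 = -10453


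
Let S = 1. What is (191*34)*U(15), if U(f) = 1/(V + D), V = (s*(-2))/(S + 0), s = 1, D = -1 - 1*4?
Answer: -6494/7 ≈ -927.71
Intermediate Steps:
D = -5 (D = -1 - 4 = -5)
V = -2 (V = (1*(-2))/(1 + 0) = -2/1 = -2*1 = -2)
U(f) = -⅐ (U(f) = 1/(-2 - 5) = 1/(-7) = -⅐)
(191*34)*U(15) = (191*34)*(-⅐) = 6494*(-⅐) = -6494/7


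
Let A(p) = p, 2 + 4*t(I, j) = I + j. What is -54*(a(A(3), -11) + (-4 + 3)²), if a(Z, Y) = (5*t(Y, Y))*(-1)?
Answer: -1674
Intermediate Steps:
t(I, j) = -½ + I/4 + j/4 (t(I, j) = -½ + (I + j)/4 = -½ + (I/4 + j/4) = -½ + I/4 + j/4)
a(Z, Y) = 5/2 - 5*Y/2 (a(Z, Y) = (5*(-½ + Y/4 + Y/4))*(-1) = (5*(-½ + Y/2))*(-1) = (-5/2 + 5*Y/2)*(-1) = 5/2 - 5*Y/2)
-54*(a(A(3), -11) + (-4 + 3)²) = -54*((5/2 - 5/2*(-11)) + (-4 + 3)²) = -54*((5/2 + 55/2) + (-1)²) = -54*(30 + 1) = -54*31 = -1674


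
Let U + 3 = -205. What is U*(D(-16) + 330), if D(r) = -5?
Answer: -67600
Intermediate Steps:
U = -208 (U = -3 - 205 = -208)
U*(D(-16) + 330) = -208*(-5 + 330) = -208*325 = -67600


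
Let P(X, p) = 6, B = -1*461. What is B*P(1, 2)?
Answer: -2766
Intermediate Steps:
B = -461
B*P(1, 2) = -461*6 = -2766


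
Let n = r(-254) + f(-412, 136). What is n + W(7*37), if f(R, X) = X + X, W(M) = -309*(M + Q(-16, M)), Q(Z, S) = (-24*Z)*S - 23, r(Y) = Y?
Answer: -30804810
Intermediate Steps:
Q(Z, S) = -23 - 24*S*Z (Q(Z, S) = -24*S*Z - 23 = -23 - 24*S*Z)
W(M) = 7107 - 118965*M (W(M) = -309*(M + (-23 - 24*M*(-16))) = -309*(M + (-23 + 384*M)) = -309*(-23 + 385*M) = 7107 - 118965*M)
f(R, X) = 2*X
n = 18 (n = -254 + 2*136 = -254 + 272 = 18)
n + W(7*37) = 18 + (7107 - 832755*37) = 18 + (7107 - 118965*259) = 18 + (7107 - 30811935) = 18 - 30804828 = -30804810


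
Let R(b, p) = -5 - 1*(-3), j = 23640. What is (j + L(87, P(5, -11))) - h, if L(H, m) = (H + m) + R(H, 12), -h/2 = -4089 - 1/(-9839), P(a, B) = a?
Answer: 153016130/9839 ≈ 15552.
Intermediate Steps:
R(b, p) = -2 (R(b, p) = -5 + 3 = -2)
h = 80463340/9839 (h = -2*(-4089 - 1/(-9839)) = -2*(-4089 - 1*(-1/9839)) = -2*(-4089 + 1/9839) = -2*(-40231670/9839) = 80463340/9839 ≈ 8178.0)
L(H, m) = -2 + H + m (L(H, m) = (H + m) - 2 = -2 + H + m)
(j + L(87, P(5, -11))) - h = (23640 + (-2 + 87 + 5)) - 1*80463340/9839 = (23640 + 90) - 80463340/9839 = 23730 - 80463340/9839 = 153016130/9839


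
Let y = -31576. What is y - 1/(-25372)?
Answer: -801146271/25372 ≈ -31576.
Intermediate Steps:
y - 1/(-25372) = -31576 - 1/(-25372) = -31576 - 1*(-1/25372) = -31576 + 1/25372 = -801146271/25372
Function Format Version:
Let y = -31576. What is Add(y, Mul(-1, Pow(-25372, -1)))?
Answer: Rational(-801146271, 25372) ≈ -31576.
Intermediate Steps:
Add(y, Mul(-1, Pow(-25372, -1))) = Add(-31576, Mul(-1, Pow(-25372, -1))) = Add(-31576, Mul(-1, Rational(-1, 25372))) = Add(-31576, Rational(1, 25372)) = Rational(-801146271, 25372)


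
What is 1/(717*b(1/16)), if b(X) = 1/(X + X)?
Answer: 1/5736 ≈ 0.00017434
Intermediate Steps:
b(X) = 1/(2*X)
1/(717*b(1/16)) = 1/(717*((1/(2*(1/16))))) = 1/(717*(((1/2)*16))) = (1/717)/8 = (1/717)*(1/8) = 1/5736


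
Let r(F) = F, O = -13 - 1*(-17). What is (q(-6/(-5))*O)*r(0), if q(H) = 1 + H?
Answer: 0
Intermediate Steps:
O = 4 (O = -13 + 17 = 4)
(q(-6/(-5))*O)*r(0) = ((1 - 6/(-5))*4)*0 = ((1 - 6*(-⅕))*4)*0 = ((1 + 6/5)*4)*0 = ((11/5)*4)*0 = (44/5)*0 = 0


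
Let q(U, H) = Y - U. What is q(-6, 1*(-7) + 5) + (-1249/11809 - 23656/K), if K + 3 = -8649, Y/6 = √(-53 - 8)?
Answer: 31484863/3648981 + 6*I*√61 ≈ 8.6284 + 46.862*I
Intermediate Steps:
Y = 6*I*√61 (Y = 6*√(-53 - 8) = 6*√(-61) = 6*(I*√61) = 6*I*√61 ≈ 46.862*I)
K = -8652 (K = -3 - 8649 = -8652)
q(U, H) = -U + 6*I*√61 (q(U, H) = 6*I*√61 - U = -U + 6*I*√61)
q(-6, 1*(-7) + 5) + (-1249/11809 - 23656/K) = (-1*(-6) + 6*I*√61) + (-1249/11809 - 23656/(-8652)) = (6 + 6*I*√61) + (-1249*1/11809 - 23656*(-1/8652)) = (6 + 6*I*√61) + (-1249/11809 + 5914/2163) = (6 + 6*I*√61) + 9590977/3648981 = 31484863/3648981 + 6*I*√61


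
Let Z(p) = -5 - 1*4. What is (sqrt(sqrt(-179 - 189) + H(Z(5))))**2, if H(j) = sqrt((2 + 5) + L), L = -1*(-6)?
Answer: sqrt(13) + 4*I*sqrt(23) ≈ 3.6056 + 19.183*I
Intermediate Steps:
L = 6
Z(p) = -9 (Z(p) = -5 - 4 = -9)
H(j) = sqrt(13) (H(j) = sqrt((2 + 5) + 6) = sqrt(7 + 6) = sqrt(13))
(sqrt(sqrt(-179 - 189) + H(Z(5))))**2 = (sqrt(sqrt(-179 - 189) + sqrt(13)))**2 = (sqrt(sqrt(-368) + sqrt(13)))**2 = (sqrt(4*I*sqrt(23) + sqrt(13)))**2 = (sqrt(sqrt(13) + 4*I*sqrt(23)))**2 = sqrt(13) + 4*I*sqrt(23)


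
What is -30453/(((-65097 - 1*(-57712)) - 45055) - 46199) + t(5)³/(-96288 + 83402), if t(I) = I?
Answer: 380087483/1271062154 ≈ 0.29903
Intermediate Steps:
-30453/(((-65097 - 1*(-57712)) - 45055) - 46199) + t(5)³/(-96288 + 83402) = -30453/(((-65097 - 1*(-57712)) - 45055) - 46199) + 5³/(-96288 + 83402) = -30453/(((-65097 + 57712) - 45055) - 46199) + 125/(-12886) = -30453/((-7385 - 45055) - 46199) + 125*(-1/12886) = -30453/(-52440 - 46199) - 125/12886 = -30453/(-98639) - 125/12886 = -30453*(-1/98639) - 125/12886 = 30453/98639 - 125/12886 = 380087483/1271062154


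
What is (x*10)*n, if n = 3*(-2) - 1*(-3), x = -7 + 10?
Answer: -90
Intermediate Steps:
x = 3
n = -3 (n = -6 + 3 = -3)
(x*10)*n = (3*10)*(-3) = 30*(-3) = -90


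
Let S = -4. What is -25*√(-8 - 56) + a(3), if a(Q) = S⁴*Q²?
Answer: 2304 - 200*I ≈ 2304.0 - 200.0*I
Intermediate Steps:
a(Q) = 256*Q² (a(Q) = (-4)⁴*Q² = 256*Q²)
-25*√(-8 - 56) + a(3) = -25*√(-8 - 56) + 256*3² = -200*I + 256*9 = -200*I + 2304 = 2304 - 200*I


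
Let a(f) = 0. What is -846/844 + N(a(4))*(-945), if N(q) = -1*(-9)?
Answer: -3589533/422 ≈ -8506.0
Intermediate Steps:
N(q) = 9
-846/844 + N(a(4))*(-945) = -846/844 + 9*(-945) = -846*1/844 - 8505 = -423/422 - 8505 = -3589533/422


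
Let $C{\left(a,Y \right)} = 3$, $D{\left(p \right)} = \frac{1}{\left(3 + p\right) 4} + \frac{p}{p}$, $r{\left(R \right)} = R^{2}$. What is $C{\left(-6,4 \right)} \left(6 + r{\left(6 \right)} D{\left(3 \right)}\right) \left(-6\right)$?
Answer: $-783$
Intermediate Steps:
$D{\left(p \right)} = 1 + \frac{1}{4 \left(3 + p\right)}$ ($D{\left(p \right)} = \frac{1}{3 + p} \frac{1}{4} + 1 = \frac{1}{4 \left(3 + p\right)} + 1 = 1 + \frac{1}{4 \left(3 + p\right)}$)
$C{\left(-6,4 \right)} \left(6 + r{\left(6 \right)} D{\left(3 \right)}\right) \left(-6\right) = 3 \left(6 + 6^{2} \frac{\frac{13}{4} + 3}{3 + 3}\right) \left(-6\right) = 3 \left(6 + 36 \cdot \frac{1}{6} \cdot \frac{25}{4}\right) \left(-6\right) = 3 \left(6 + 36 \cdot \frac{25}{24}\right) \left(-6\right) = 3 \left(6 + \frac{75}{2}\right) \left(-6\right) = 3 \cdot \frac{87}{2} \left(-6\right) = \frac{261}{2} \left(-6\right) = -783$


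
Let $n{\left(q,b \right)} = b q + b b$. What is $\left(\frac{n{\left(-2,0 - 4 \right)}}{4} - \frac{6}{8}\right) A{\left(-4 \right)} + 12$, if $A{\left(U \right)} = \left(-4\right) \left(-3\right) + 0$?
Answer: $75$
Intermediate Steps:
$n{\left(q,b \right)} = b^{2} + b q$ ($n{\left(q,b \right)} = b q + b^{2} = b^{2} + b q$)
$A{\left(U \right)} = 12$ ($A{\left(U \right)} = 12 + 0 = 12$)
$\left(\frac{n{\left(-2,0 - 4 \right)}}{4} - \frac{6}{8}\right) A{\left(-4 \right)} + 12 = \left(\frac{\left(0 - 4\right) \left(\left(0 - 4\right) - 2\right)}{4} - \frac{6}{8}\right) 12 + 12 = \left(\left(0 - 4\right) \left(\left(0 - 4\right) - 2\right) \frac{1}{4} - \frac{3}{4}\right) 12 + 12 = \left(- 4 \left(-4 - 2\right) \frac{1}{4} - \frac{3}{4}\right) 12 + 12 = \left(\left(-4\right) \left(-6\right) \frac{1}{4} - \frac{3}{4}\right) 12 + 12 = \left(24 \cdot \frac{1}{4} - \frac{3}{4}\right) 12 + 12 = \left(6 - \frac{3}{4}\right) 12 + 12 = \frac{21}{4} \cdot 12 + 12 = 63 + 12 = 75$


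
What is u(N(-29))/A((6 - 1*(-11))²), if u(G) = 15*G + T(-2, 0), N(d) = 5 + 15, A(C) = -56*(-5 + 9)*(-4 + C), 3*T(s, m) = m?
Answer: -5/1064 ≈ -0.0046992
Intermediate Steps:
T(s, m) = m/3
A(C) = 896 - 224*C (A(C) = -224*(-4 + C) = -56*(-16 + 4*C) = 896 - 224*C)
N(d) = 20
u(G) = 15*G (u(G) = 15*G + (⅓)*0 = 15*G + 0 = 15*G)
u(N(-29))/A((6 - 1*(-11))²) = (15*20)/(896 - 224*(6 - 1*(-11))²) = 300/(896 - 224*(6 + 11)²) = 300/(896 - 224*17²) = 300/(896 - 224*289) = 300/(896 - 64736) = 300/(-63840) = 300*(-1/63840) = -5/1064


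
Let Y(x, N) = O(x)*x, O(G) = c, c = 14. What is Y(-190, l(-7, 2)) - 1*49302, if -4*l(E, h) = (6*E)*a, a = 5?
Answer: -51962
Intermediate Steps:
O(G) = 14
l(E, h) = -15*E/2 (l(E, h) = -6*E*5/4 = -15*E/2)
Y(x, N) = 14*x
Y(-190, l(-7, 2)) - 1*49302 = 14*(-190) - 1*49302 = -2660 - 49302 = -51962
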